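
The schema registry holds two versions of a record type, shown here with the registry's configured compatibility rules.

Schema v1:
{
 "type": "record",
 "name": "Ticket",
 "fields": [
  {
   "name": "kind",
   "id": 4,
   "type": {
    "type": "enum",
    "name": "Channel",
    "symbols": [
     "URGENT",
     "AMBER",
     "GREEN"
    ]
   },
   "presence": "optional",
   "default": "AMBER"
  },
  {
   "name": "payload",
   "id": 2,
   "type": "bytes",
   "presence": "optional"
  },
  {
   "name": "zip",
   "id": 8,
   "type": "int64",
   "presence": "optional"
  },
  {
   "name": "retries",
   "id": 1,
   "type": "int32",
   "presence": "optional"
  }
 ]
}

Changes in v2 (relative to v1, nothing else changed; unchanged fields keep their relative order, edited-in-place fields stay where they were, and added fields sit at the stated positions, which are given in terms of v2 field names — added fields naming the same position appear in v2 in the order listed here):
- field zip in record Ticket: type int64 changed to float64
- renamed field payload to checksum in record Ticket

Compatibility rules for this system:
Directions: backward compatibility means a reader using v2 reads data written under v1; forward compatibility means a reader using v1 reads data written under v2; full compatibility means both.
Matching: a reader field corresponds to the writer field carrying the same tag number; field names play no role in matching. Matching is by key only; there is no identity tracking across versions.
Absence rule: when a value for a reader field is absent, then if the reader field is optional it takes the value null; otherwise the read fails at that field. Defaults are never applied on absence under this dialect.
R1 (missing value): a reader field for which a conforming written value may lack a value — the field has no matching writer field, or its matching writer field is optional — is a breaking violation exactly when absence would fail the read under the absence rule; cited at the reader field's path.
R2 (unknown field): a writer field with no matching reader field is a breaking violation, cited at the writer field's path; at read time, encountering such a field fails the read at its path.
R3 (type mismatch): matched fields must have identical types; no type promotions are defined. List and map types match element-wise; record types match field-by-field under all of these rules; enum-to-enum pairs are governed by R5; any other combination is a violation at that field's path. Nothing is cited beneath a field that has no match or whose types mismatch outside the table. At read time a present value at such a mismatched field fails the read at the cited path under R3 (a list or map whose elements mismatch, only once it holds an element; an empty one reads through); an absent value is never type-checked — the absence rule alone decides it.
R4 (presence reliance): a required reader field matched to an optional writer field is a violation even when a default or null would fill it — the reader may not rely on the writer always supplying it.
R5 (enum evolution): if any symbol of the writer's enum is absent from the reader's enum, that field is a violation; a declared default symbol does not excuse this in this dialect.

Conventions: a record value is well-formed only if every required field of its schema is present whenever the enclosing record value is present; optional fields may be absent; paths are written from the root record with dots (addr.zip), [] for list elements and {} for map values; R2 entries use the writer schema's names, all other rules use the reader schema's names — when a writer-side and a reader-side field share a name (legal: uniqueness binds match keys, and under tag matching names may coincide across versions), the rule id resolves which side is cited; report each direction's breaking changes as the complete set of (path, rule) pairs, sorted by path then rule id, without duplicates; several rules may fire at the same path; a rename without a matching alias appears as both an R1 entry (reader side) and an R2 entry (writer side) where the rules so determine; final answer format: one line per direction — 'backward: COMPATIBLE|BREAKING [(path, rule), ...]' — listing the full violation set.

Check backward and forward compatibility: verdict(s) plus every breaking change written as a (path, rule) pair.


arrows below run writer -> reader for Ticket
backward analysis of Ticket with v2 as reader and v1 as writer:
  kind <- kind (Channel -> Channel, writer optional)
  checksum <- payload (bytes -> bytes, writer optional)
  zip <- zip (int64 -> float64, writer optional)
  retries <- retries (int32 -> int32, writer optional)
  violation R3 at zip
  => backward verdict for Ticket: BREAKING, 1 violation(s)
forward analysis of Ticket with v1 as reader and v2 as writer:
  kind <- kind (Channel -> Channel, writer optional)
  payload <- checksum (bytes -> bytes, writer optional)
  zip <- zip (float64 -> int64, writer optional)
  retries <- retries (int32 -> int32, writer optional)
  violation R3 at zip
  => forward verdict for Ticket: BREAKING, 1 violation(s)

backward: BREAKING [(zip, R3)]; forward: BREAKING [(zip, R3)]


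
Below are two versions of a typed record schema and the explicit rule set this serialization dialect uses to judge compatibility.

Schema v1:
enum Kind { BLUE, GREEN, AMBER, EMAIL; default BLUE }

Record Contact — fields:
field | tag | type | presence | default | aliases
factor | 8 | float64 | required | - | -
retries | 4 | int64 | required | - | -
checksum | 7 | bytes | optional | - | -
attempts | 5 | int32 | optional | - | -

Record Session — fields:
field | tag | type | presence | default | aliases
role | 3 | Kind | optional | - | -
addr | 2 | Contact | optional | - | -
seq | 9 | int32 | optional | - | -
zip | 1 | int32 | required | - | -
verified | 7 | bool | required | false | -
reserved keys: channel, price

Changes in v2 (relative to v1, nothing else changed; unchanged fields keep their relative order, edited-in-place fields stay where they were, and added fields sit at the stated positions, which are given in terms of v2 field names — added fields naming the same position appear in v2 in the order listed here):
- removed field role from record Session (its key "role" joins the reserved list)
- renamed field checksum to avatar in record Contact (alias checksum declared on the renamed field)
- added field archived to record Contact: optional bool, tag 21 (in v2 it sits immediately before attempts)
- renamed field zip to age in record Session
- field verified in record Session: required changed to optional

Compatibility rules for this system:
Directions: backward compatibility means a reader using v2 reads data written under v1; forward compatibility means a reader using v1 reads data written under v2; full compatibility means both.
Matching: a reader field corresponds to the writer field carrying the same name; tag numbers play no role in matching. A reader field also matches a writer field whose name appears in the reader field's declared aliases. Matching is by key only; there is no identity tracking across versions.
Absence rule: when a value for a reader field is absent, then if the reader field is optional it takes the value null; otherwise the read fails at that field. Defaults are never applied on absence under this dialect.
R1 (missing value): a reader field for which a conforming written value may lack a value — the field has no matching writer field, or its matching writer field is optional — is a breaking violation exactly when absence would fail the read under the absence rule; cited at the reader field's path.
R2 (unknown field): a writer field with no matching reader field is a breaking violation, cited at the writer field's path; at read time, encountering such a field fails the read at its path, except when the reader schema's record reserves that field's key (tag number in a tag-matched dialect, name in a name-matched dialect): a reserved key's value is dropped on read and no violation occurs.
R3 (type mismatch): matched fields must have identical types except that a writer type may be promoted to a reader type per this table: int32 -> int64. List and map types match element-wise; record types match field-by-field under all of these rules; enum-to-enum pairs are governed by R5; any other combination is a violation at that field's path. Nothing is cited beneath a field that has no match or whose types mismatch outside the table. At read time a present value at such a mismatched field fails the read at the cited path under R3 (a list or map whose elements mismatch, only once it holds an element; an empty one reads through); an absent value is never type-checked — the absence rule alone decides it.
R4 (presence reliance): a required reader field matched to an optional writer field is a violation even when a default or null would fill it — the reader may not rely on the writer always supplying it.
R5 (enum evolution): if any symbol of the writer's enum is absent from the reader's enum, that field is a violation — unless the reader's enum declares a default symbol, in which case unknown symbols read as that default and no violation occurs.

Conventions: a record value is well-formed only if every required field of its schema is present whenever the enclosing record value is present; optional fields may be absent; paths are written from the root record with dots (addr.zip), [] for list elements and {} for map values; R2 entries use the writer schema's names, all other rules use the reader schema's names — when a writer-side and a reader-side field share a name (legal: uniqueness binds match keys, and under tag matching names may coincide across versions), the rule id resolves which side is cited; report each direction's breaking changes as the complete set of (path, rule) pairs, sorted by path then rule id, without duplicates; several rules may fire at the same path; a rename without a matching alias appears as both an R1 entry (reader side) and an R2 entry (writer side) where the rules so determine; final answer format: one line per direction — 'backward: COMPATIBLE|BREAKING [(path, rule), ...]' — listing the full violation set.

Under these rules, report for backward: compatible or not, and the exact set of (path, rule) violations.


backward: BREAKING [(age, R1), (zip, R2)]

the writer's type comes first in each Session pair
backward for Session (reader v2, writer v1):
  addr: paired with writer addr (Contact -> Contact; writer optional)
  seq: paired with writer seq (int32 -> int32; writer optional)
  age: no writer match
  verified: paired with writer verified (bool -> bool; writer required)
  role (writer side), unknown to reader
  zip (writer side), unknown to reader
  addr.factor: paired with writer addr.factor (float64 -> float64; writer required)
  addr.retries: paired with writer addr.retries (int64 -> int64; writer required)
  addr.avatar: paired with writer addr.checksum (bytes -> bytes; writer optional)
  addr.archived: no writer match
  addr.attempts: paired with writer addr.attempts (int32 -> int32; writer optional)
  violation R1 at age
  violation R2 at zip
  => backward: BREAKING (2)
ruling out the remaining Session differences:
  removed field role from record Session (its key "role" joins the reserved list) -> inert for the asked Session verdict: nothing fires
  renamed field checksum to avatar in record Contact (alias checksum declared on the renamed field) -> fires only in the forward direction of Session, which is not asked here
  added field archived to record Contact: optional bool, tag 21 (in v2 it sits immediately before attempts) -> fires only in the forward direction of Session, which is not asked here
  field verified in record Session: required changed to optional -> fires only in the forward direction of Session, which is not asked here


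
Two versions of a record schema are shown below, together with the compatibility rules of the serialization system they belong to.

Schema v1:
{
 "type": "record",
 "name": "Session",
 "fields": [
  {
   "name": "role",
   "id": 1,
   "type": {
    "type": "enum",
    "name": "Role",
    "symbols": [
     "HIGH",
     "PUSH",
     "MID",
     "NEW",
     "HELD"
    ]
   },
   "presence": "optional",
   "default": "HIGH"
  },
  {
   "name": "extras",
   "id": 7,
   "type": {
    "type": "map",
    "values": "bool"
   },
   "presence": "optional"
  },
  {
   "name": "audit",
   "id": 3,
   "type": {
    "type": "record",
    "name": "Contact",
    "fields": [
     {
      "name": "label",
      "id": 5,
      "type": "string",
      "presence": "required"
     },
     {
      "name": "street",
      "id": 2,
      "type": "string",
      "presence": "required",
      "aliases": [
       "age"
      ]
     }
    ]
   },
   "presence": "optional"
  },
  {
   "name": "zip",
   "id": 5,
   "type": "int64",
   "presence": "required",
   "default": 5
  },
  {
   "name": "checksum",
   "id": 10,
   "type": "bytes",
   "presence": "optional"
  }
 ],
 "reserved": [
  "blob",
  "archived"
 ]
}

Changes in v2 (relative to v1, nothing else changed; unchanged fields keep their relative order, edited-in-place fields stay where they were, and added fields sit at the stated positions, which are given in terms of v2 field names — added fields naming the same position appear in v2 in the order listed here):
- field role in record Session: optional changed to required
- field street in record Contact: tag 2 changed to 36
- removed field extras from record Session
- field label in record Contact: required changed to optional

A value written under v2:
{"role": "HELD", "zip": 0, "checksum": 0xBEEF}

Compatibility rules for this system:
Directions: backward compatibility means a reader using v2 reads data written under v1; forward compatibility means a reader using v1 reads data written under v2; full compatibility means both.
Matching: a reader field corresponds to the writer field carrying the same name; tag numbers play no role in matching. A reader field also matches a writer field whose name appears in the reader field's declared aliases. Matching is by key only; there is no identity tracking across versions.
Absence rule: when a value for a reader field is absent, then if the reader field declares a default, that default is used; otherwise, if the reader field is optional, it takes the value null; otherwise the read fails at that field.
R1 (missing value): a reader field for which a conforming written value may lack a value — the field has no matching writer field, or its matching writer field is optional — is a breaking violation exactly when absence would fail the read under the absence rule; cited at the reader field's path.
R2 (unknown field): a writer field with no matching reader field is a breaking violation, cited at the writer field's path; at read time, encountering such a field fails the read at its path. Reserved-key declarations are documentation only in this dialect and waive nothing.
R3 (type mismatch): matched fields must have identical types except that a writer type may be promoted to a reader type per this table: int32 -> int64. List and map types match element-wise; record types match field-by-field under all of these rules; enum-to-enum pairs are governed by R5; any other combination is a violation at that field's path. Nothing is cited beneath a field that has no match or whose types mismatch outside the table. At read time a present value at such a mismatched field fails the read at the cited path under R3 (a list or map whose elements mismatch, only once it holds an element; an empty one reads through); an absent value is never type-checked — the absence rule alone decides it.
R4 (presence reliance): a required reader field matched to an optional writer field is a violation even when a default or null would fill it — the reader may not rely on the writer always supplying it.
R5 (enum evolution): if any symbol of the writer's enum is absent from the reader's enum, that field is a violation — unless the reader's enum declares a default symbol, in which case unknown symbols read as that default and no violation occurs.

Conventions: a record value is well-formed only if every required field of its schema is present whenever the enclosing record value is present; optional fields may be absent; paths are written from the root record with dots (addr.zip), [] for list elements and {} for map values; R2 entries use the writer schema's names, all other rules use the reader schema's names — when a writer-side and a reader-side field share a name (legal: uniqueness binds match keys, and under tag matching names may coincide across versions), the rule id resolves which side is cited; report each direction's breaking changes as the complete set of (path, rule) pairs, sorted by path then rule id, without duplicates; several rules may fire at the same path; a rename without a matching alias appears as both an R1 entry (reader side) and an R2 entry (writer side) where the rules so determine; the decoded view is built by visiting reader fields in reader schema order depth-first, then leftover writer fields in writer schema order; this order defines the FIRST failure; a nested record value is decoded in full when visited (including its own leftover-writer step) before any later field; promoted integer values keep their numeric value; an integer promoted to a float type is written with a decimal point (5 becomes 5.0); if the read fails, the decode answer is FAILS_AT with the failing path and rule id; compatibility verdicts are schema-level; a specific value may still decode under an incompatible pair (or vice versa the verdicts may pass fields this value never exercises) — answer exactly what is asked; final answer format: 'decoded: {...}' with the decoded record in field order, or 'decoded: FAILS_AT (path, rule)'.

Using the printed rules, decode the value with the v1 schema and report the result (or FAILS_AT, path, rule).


decoded: {"role": "HELD", "extras": null, "audit": null, "zip": 0, "checksum": 0xBEEF}

the writer's type comes first in each Session pair
decode (reader v1):
  role := "HELD"
  extras := null (missing; optional => null)
  audit := null (missing; optional => null)
  zip := 0
  checksum := 0xBEEF
  => decoded: {"role": "HELD", "extras": null, "audit": null, "zip": 0, "checksum": 0xBEEF}
remaining Session differences; none change what is asked:
  field role in record Session: optional changed to required -> schema-level compatibility only; this Session value's decode is unchanged
  field street in record Contact: tag 2 changed to 36 -> inert under this dialect — no rule fires on Session and the result does not move
  removed field extras from record Session -> schema-level compatibility only; this Session value's decode is unchanged
  field label in record Contact: required changed to optional -> schema-level compatibility only; this Session value's decode is unchanged


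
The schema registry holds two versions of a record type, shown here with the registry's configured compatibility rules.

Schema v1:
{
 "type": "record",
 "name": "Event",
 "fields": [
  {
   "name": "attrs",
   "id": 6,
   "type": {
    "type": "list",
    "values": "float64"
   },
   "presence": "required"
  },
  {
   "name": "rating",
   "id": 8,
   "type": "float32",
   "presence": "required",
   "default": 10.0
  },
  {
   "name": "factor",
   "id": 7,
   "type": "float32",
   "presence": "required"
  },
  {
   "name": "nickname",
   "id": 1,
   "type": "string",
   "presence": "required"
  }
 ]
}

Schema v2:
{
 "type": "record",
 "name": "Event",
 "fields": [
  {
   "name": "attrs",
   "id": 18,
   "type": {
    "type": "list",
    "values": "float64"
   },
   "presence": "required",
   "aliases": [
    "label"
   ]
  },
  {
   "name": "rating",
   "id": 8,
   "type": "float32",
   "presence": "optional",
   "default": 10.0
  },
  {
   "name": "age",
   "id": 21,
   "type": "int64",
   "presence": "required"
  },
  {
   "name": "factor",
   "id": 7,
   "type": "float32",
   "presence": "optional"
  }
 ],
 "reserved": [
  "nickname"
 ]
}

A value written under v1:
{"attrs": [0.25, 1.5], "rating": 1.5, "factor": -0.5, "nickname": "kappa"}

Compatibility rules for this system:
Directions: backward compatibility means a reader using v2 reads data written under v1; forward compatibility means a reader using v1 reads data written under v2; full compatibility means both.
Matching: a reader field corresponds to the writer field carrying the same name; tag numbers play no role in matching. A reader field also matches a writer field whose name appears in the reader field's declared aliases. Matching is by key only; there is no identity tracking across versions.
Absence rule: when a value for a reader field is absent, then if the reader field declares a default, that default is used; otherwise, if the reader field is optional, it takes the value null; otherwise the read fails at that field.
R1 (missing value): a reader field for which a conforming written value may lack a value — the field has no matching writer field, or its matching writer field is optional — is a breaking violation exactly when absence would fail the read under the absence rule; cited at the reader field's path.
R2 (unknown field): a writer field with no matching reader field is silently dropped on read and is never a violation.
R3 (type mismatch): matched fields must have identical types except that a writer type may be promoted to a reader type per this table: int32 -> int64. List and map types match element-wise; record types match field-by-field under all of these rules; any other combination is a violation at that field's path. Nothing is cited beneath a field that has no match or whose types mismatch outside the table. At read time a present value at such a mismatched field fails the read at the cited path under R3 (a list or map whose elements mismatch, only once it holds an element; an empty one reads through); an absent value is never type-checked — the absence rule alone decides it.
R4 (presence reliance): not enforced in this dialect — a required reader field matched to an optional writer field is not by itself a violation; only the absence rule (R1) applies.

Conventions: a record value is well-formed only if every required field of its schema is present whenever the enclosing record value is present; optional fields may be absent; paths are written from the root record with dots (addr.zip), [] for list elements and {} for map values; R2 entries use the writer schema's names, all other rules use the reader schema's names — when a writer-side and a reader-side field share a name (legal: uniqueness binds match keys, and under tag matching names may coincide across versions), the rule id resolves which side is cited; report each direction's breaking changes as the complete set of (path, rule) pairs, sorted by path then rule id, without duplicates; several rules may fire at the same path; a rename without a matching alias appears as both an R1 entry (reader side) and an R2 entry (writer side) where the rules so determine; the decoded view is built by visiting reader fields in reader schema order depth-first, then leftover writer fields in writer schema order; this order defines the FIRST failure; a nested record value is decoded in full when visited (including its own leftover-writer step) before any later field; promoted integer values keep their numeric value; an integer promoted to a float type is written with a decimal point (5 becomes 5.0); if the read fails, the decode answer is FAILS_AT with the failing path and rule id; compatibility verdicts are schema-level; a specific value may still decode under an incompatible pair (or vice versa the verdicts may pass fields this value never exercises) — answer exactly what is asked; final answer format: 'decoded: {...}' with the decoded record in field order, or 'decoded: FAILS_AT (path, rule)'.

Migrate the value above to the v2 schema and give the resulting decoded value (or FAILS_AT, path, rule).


decoded: FAILS_AT (age, R1)

each type pair in Event: writer, then reader
migrating the Event value to v2:
  attrs := [0.25, 1.5]
  rating := 1.5
  read fails at age under R1 (no fill)
  => FAILS_AT (age, R1)
remaining Event differences; none change what is asked:
  field factor in record Event: required changed to optional -> matters for Event compatibility verdicts, not for this value's decode
  removed field nickname from record Event (its key "nickname" joins the reserved list) -> matters for Event compatibility verdicts, not for this value's decode
  field rating in record Event: required changed to optional -> fires no rule on Event under this dialect and leaves the result unchanged
  field attrs in record Event: tag 6 changed to 18 -> fires no rule on Event under this dialect and leaves the result unchanged


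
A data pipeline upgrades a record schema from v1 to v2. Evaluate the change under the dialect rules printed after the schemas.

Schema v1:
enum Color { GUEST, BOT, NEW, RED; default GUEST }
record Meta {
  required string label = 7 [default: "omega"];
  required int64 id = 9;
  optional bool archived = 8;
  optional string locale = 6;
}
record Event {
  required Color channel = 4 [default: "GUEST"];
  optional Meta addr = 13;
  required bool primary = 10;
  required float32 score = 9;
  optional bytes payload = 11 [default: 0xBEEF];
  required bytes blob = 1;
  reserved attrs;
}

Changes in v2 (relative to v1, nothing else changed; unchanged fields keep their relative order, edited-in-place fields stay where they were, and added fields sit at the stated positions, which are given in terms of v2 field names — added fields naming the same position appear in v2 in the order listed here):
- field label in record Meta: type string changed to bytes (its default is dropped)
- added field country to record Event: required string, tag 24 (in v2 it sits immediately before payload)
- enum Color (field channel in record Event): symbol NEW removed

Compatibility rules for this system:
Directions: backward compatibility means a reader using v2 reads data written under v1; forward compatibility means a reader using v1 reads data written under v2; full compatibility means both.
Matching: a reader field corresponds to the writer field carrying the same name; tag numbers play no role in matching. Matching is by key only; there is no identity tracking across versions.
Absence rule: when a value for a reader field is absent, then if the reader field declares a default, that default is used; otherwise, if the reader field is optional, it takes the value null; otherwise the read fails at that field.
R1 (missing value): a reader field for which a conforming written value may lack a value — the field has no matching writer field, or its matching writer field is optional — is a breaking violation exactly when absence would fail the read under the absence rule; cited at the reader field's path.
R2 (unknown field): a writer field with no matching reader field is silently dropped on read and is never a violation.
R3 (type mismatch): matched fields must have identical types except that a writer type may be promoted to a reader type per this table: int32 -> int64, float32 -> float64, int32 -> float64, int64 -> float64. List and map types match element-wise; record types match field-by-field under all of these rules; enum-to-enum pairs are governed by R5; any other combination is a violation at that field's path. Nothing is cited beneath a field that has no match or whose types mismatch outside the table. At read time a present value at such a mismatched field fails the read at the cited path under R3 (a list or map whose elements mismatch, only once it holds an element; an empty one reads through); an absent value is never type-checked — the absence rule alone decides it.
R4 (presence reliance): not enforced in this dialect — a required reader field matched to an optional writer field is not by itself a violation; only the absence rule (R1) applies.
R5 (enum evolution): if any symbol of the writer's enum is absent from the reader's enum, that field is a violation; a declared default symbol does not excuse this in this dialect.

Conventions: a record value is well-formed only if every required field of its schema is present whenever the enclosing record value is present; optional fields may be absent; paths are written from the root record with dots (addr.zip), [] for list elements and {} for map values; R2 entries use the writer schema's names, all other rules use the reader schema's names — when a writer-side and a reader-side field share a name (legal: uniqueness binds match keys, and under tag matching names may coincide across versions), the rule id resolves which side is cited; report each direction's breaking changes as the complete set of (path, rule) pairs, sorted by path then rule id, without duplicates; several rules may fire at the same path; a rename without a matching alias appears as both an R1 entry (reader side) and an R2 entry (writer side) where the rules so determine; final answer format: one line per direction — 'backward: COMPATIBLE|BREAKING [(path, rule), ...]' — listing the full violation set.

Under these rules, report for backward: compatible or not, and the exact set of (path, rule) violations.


backward: BREAKING [(addr.label, R3), (channel, R5), (country, R1)]

in Event below, arrows point writer -> reader
checking backward for Event: reader v2 against writer v1:
  writer required, Color -> Color: reader channel maps from writer channel
  writer optional, Meta -> Meta: reader addr maps from writer addr
  writer required, bool -> bool: reader primary maps from writer primary
  writer required, float32 -> float32: reader score maps from writer score
  country has no writer counterpart
  writer optional, bytes -> bytes: reader payload maps from writer payload
  writer required, bytes -> bytes: reader blob maps from writer blob
  writer required, string -> bytes: reader addr.label maps from writer addr.label
  writer required, int64 -> int64: reader addr.id maps from writer addr.id
  writer optional, bool -> bool: reader addr.archived maps from writer addr.archived
  writer optional, string -> string: reader addr.locale maps from writer addr.locale
  violation R3 at addr.label
  violation R5 at channel
  violation R1 at country
  => 3 violation(s): backward is BREAKING for Event


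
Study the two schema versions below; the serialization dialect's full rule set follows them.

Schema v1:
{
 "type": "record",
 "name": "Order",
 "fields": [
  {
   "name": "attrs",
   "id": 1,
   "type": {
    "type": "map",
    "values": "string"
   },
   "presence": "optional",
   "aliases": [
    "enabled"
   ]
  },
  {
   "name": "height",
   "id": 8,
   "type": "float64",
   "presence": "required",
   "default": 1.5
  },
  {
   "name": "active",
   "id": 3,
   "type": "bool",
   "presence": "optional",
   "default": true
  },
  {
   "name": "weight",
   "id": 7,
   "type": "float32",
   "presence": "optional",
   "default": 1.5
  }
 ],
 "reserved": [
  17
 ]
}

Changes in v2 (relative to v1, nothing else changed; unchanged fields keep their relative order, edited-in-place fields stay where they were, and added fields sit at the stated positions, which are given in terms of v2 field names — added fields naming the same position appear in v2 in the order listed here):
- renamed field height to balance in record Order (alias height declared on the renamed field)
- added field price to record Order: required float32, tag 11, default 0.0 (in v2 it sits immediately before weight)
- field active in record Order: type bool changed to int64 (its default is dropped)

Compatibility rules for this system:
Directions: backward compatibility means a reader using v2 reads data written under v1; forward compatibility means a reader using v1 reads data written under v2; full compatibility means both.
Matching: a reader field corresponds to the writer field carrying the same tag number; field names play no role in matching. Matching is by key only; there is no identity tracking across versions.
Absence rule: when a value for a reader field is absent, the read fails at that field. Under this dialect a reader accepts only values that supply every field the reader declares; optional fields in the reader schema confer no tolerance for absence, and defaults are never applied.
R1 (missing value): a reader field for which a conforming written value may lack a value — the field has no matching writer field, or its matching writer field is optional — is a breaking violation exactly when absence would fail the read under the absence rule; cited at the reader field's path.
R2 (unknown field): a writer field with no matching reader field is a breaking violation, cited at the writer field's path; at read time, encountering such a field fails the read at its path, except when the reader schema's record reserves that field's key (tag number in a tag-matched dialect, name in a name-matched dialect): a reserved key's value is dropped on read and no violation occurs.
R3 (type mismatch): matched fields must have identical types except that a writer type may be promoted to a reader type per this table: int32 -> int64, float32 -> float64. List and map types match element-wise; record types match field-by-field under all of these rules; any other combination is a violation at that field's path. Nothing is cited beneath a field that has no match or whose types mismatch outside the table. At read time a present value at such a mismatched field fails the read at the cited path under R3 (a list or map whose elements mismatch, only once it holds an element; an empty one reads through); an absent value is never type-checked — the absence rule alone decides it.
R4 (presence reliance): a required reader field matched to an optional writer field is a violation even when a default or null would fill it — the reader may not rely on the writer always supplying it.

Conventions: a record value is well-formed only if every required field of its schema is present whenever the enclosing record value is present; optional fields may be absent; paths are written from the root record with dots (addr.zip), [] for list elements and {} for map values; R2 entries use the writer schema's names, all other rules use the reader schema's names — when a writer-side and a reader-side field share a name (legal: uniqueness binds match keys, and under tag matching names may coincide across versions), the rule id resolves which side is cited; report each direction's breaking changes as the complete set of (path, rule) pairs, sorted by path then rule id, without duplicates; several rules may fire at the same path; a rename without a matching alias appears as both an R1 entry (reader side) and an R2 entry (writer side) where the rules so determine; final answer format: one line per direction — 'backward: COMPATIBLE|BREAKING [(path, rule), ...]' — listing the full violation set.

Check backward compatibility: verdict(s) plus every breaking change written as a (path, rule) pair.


each type pair in Order: writer, then reader
backward on Order — v2 reading data written by v1:
  map<string, string> -> map<string, string>, writer optional: attrs aligns to attrs
  float64 -> float64, writer required: balance aligns to height
  bool -> int64, writer optional: active aligns to active
  price: no writer-side match
  float32 -> float32, writer optional: weight aligns to weight
  R1 fires at active
  R3 fires at active
  R1 fires at attrs
  R1 fires at price
  R1 fires at weight
  => backward verdict for Order: BREAKING, 5 violation(s)
remaining Order differences; none change what is asked:
  renamed field height to balance in record Order (alias height declared on the renamed field) -> fires no rule on Order, leaving the asked answer as it is

backward: BREAKING [(active, R1), (active, R3), (attrs, R1), (price, R1), (weight, R1)]


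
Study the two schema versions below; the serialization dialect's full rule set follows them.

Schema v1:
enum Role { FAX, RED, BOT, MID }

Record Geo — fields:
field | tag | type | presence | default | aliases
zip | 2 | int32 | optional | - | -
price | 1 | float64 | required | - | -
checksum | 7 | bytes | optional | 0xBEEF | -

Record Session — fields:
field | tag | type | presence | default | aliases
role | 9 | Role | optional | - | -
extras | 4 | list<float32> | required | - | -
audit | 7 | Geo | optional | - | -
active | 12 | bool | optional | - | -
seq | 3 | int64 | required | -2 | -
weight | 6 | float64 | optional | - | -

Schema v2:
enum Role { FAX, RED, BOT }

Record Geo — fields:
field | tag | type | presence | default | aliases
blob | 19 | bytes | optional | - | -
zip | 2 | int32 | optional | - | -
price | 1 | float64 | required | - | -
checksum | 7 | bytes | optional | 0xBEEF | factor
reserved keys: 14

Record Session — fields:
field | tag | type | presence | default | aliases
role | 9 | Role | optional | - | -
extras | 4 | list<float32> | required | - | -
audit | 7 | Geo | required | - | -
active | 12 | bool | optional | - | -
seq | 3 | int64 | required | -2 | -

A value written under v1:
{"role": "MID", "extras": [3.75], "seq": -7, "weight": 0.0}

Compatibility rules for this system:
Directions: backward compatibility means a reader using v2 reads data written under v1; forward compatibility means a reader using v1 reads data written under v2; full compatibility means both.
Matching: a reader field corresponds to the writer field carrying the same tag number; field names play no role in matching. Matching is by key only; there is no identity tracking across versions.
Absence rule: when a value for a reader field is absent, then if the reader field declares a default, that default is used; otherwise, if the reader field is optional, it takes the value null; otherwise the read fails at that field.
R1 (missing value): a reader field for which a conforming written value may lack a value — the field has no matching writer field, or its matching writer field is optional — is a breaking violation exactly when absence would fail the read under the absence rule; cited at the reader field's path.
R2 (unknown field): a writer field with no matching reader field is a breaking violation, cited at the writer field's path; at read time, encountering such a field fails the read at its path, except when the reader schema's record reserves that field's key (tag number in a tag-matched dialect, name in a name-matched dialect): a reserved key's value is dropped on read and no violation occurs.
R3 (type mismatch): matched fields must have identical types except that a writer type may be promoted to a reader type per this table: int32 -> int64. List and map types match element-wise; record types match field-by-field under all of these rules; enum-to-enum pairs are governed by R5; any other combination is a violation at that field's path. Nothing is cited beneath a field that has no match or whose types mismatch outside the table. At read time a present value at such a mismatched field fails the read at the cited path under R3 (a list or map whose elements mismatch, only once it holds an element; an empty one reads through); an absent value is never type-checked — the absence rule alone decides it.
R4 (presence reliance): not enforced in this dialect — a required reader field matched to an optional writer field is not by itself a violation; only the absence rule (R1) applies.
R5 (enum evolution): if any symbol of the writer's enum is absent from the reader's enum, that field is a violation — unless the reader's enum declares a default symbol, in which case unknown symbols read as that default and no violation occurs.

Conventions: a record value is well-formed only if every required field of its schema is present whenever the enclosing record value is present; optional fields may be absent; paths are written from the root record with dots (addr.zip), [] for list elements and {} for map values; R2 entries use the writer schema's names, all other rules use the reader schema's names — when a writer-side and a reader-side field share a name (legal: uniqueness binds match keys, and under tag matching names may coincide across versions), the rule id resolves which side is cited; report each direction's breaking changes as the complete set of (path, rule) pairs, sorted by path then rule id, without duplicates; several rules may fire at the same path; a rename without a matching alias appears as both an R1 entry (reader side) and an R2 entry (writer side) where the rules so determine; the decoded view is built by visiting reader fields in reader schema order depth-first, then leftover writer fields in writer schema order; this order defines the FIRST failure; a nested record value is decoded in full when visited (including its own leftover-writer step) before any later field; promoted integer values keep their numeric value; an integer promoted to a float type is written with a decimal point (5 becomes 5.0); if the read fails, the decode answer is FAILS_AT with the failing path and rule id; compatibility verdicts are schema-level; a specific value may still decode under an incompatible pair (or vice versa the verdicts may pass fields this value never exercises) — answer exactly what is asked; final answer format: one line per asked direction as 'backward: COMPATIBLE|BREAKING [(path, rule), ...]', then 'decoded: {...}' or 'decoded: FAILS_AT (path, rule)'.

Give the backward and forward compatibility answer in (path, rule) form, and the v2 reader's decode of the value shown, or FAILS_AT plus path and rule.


the writer's type comes first in each Session pair
backward on Session — v2 reading data written by v1:
  role: Role -> Role, writer optional; from role
  extras: list<float32> -> list<float32>, writer required; from extras
  audit: Geo -> Geo, writer optional; from audit
  active: bool -> bool, writer optional; from active
  seq: int64 -> int64, writer required; from seq
  leftover writer field: weight
  audit.blob: no writer-side match
  audit.zip: int32 -> int32, writer optional; from audit.zip
  audit.price: float64 -> float64, writer required; from audit.price
  audit.checksum: bytes -> bytes, writer optional; from audit.checksum
  R1 fires at audit
  R5 fires at role
  R2 fires at weight
  => backward verdict for Session: BREAKING, 3 violation(s)
forward on Session — v1 reading data written by v2:
  role: Role -> Role, writer optional; from role
  extras: list<float32> -> list<float32>, writer required; from extras
  audit: Geo -> Geo, writer required; from audit
  active: bool -> bool, writer optional; from active
  seq: int64 -> int64, writer required; from seq
  weight: no writer-side match
  audit.zip: int32 -> int32, writer optional; from audit.zip
  audit.price: float64 -> float64, writer required; from audit.price
  audit.checksum: bytes -> bytes, writer optional; from audit.checksum
  leftover writer field: audit.blob
  R2 fires at audit.blob
  => forward verdict for Session: BREAKING, 1 violation(s)
decode (reader v2):
  read fails at role under R5
  => FAILS_AT (role, R5)

backward: BREAKING [(audit, R1), (role, R5), (weight, R2)]; forward: BREAKING [(audit.blob, R2)]; decoded: FAILS_AT (role, R5)
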